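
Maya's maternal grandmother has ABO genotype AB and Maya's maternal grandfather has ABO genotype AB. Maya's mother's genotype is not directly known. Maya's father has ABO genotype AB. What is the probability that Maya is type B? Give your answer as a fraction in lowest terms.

Maya's mother's ABO genotype from AB × AB: 1/4 AA, 1/2 AB, 1/4 BB.
Crossing each possibility with the father AB and summing P(type B): 1/4·0 + 1/2·1/4 + 1/4·1/2 = 1/4.

1/4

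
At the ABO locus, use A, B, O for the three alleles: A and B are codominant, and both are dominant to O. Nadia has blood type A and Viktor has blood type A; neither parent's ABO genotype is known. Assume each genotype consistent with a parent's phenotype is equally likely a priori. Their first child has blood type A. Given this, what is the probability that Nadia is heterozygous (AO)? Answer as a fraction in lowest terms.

Possible genotypes: Nadia ∈ {AA, AO}; Viktor ∈ {AA, AO}.
Weight each parental genotype pair by prior × P(type-A child):
  AA × AA: posterior weight 4/15.
  AA × AO: posterior weight 4/15.
  AO × AA: posterior weight 4/15.
  AO × AO: posterior weight 1/5.
Sum the posterior weight over pairs where Nadia is AO: 7/15.

7/15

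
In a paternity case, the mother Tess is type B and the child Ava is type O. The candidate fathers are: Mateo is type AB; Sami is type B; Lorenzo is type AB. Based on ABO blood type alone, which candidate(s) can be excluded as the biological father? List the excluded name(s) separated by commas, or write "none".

Mateo, Lorenzo

A candidate is excluded only if no genotype consistent with his phenotype could produce a type O child with a type B mother.
Mateo (type AB): no genotype consistent with that phenotype can produce a type-O child with a type-B mother.
Lorenzo (type AB): no genotype consistent with that phenotype can produce a type-O child with a type-B mother.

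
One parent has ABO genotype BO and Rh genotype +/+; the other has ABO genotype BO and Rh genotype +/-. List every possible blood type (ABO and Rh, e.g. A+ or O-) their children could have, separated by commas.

Gametes from BO × BO give offspring ABO genotypes BB, BO, OO, i.e. phenotypes O, B.
Rh cross +/+ × +/- → phenotypes Rh+.
Combining independently: O+, B+.

O+, B+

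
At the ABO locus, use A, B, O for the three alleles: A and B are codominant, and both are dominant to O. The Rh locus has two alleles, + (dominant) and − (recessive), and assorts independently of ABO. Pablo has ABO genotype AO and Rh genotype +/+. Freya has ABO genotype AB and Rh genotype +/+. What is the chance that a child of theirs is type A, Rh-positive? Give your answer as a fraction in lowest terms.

1/2

ABO cross AO × AB → offspring phenotypes: 1/2 A, 1/4 B, 1/4 AB.
Rh cross +/+ × +/+ → 1 Rh+.
Independent loci: P(type A, Rh-positive) = 1/2 × 1 = 1/2.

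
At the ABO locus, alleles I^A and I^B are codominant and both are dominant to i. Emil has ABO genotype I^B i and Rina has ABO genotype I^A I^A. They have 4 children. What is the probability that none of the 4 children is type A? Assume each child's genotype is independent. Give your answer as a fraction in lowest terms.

1/16

ABO cross I^B i × I^A I^A → 1/2 A, 1/2 AB.
So P(type A) = 1/2 per child.
P(not type A) = 1/2 for one child; (1/2)^4 = 1/16.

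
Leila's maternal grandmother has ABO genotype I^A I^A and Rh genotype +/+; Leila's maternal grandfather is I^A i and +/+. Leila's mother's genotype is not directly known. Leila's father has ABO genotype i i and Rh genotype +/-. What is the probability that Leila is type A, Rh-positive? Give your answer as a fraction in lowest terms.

3/4

Leila's mother's ABO genotype from I^A I^A × I^A i: 1/2 I^A I^A, 1/2 I^A i.
Crossing each possibility with the father i i and summing P(type A): 1/2·1 + 1/2·1/2 = 3/4.
Similarly for Rh via the mother's Rh distribution: P(Rh+) = 1.
Independent loci: 3/4 × 1 = 3/4.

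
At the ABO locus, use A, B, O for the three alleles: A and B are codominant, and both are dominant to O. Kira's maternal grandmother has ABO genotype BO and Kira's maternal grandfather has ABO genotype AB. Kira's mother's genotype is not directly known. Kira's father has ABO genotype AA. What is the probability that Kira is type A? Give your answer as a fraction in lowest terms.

Kira's mother's ABO genotype from BO × AB: 1/4 AB, 1/4 AO, 1/4 BB, 1/4 BO.
Crossing each possibility with the father AA and summing P(type A): 1/4·1/2 + 1/4·1 + 1/4·0 + 1/4·1/2 = 1/2.

1/2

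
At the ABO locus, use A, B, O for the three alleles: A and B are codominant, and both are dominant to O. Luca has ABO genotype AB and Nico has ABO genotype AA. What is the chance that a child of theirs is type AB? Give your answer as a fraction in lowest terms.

1/2

ABO cross AB × AA → offspring phenotypes: 1/2 A, 1/2 AB.
So P(type AB) = 1/2.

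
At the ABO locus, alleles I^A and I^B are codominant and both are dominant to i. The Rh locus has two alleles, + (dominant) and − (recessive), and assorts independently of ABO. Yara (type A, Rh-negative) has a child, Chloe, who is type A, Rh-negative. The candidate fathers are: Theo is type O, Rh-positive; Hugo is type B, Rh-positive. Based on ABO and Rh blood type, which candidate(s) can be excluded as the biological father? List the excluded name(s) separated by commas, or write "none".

A candidate is excluded only if no genotype consistent with his phenotype could produce a type A, Rh-negative child with a type A, Rh-negative mother.
Every candidate has at least one consistent genotype combination, so none can be excluded.

none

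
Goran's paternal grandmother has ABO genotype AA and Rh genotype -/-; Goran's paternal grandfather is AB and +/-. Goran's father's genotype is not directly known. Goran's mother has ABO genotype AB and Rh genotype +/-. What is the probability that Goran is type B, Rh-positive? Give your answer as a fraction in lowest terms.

5/64

Goran's father's ABO genotype from AA × AB: 1/2 AA, 1/2 AB.
Crossing each possibility with the mother AB and summing P(type B): 1/2·0 + 1/2·1/4 = 1/8.
Similarly for Rh via the father's Rh distribution: P(Rh+) = 5/8.
Independent loci: 1/8 × 5/8 = 5/64.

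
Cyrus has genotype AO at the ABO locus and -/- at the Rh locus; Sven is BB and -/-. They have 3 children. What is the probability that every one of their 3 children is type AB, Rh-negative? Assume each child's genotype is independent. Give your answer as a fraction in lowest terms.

ABO cross AO × BB → 1/2 B, 1/2 AB.
Rh cross -/- × -/- → 1 Rh-; so P(type AB, Rh-negative) = 1/2 × 1 = 1/2 per child.
All 3 independent: (1/2)^3 = 1/8.

1/8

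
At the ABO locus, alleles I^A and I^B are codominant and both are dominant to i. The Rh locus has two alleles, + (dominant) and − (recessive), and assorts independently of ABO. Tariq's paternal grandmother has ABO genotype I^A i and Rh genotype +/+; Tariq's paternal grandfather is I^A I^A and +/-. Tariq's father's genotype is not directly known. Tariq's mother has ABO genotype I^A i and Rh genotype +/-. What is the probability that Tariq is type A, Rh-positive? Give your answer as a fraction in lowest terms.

49/64

Tariq's father's ABO genotype from I^A i × I^A I^A: 1/2 I^A I^A, 1/2 I^A i.
Crossing each possibility with the mother I^A i and summing P(type A): 1/2·1 + 1/2·3/4 = 7/8.
Similarly for Rh via the father's Rh distribution: P(Rh+) = 7/8.
Independent loci: 7/8 × 7/8 = 49/64.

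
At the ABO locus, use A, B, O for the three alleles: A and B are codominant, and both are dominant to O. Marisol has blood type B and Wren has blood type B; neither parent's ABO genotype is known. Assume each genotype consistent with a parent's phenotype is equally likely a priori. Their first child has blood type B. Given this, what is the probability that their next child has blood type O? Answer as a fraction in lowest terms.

1/20

Possible genotypes: Marisol ∈ {BB, BO}; Wren ∈ {BB, BO}.
Weight each parental genotype pair by prior × P(type-B child):
  BB × BB: posterior weight 4/15; P(next child type O) = 0.
  BB × BO: posterior weight 4/15; P(next child type O) = 0.
  BO × BB: posterior weight 4/15; P(next child type O) = 0.
  BO × BO: posterior weight 1/5; P(next child type O) = 1/4.
Weighted sum = 1/20.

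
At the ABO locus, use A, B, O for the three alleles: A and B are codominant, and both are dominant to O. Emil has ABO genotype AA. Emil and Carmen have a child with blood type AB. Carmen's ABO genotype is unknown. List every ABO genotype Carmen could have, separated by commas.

For each candidate genotype of Carmen, check whether crossing it with AA can produce every observed child phenotype.
  AA → possible child types {A} ✗
  AB → possible child types {A, AB} ✓
  AO → possible child types {A} ✗
  BB → possible child types {AB} ✓
  BO → possible child types {A, AB} ✓
  OO → possible child types {A} ✗

AB, BB, BO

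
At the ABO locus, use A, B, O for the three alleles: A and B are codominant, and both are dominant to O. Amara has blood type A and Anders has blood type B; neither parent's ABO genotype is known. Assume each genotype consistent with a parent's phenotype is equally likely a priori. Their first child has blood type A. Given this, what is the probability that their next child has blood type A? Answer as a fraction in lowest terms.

Possible genotypes: Amara ∈ {AA, AO}; Anders ∈ {BB, BO}.
Weight each parental genotype pair by prior × P(type-A child):
  AA × BO: posterior weight 2/3; P(next child type A) = 1/2.
  AO × BO: posterior weight 1/3; P(next child type A) = 1/4.
Weighted sum = 5/12.

5/12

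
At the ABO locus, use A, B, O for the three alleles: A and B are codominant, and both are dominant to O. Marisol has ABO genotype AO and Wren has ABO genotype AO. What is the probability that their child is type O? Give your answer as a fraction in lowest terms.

1/4

ABO cross AO × AO → offspring phenotypes: 1/4 O, 3/4 A.
So P(type O) = 1/4.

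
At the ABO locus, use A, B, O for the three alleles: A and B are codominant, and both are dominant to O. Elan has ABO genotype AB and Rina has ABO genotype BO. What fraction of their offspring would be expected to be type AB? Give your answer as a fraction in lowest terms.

1/4

ABO cross AB × BO → offspring phenotypes: 1/4 A, 1/2 B, 1/4 AB.
So P(type AB) = 1/4.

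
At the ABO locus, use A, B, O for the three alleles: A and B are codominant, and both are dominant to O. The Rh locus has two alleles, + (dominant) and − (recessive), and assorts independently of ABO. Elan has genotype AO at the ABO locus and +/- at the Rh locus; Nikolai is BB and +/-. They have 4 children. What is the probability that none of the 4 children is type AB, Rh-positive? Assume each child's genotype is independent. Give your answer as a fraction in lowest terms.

ABO cross AO × BB → 1/2 B, 1/2 AB.
Rh cross +/- × +/- → 3/4 Rh+, 1/4 Rh-; so P(type AB, Rh-positive) = 1/2 × 3/4 = 3/8 per child.
P(not type AB, Rh-positive) = 5/8 for one child; (5/8)^4 = 625/4096.

625/4096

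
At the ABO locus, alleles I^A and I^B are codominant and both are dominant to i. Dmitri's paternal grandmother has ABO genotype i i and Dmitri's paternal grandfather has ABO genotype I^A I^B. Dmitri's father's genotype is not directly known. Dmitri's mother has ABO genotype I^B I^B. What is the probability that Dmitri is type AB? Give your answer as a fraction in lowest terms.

Dmitri's father's ABO genotype from i i × I^A I^B: 1/2 I^A i, 1/2 I^B i.
Crossing each possibility with the mother I^B I^B and summing P(type AB): 1/2·1/2 + 1/2·0 = 1/4.

1/4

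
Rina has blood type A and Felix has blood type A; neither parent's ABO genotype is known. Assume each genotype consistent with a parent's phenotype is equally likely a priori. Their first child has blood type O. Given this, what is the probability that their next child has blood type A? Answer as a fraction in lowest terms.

Possible genotypes: Rina ∈ {I^A I^A, I^A i}; Felix ∈ {I^A I^A, I^A i}.
Weight each parental genotype pair by prior × P(type-O child):
  I^A i × I^A i: posterior weight 1; P(next child type A) = 3/4.
Weighted sum = 3/4.

3/4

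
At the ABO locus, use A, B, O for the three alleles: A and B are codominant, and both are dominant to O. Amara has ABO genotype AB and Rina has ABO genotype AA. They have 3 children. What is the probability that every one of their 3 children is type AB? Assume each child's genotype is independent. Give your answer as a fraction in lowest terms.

1/8

ABO cross AB × AA → 1/2 A, 1/2 AB.
So P(type AB) = 1/2 per child.
All 3 independent: (1/2)^3 = 1/8.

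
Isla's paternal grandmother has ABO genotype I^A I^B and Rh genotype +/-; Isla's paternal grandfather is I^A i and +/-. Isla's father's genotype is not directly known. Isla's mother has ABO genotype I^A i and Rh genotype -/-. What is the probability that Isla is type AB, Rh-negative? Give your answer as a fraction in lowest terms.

Isla's father's ABO genotype from I^A I^B × I^A i: 1/4 I^A I^A, 1/4 I^A I^B, 1/4 I^A i, 1/4 I^B i.
Crossing each possibility with the mother I^A i and summing P(type AB): 1/4·0 + 1/4·1/4 + 1/4·0 + 1/4·1/4 = 1/8.
Similarly for Rh via the father's Rh distribution: P(Rh-) = 1/2.
Independent loci: 1/8 × 1/2 = 1/16.

1/16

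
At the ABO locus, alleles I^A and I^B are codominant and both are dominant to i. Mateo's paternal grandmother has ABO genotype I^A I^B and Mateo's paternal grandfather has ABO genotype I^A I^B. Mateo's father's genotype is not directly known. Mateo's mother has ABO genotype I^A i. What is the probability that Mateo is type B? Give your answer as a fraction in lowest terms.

1/4

Mateo's father's ABO genotype from I^A I^B × I^A I^B: 1/4 I^A I^A, 1/2 I^A I^B, 1/4 I^B I^B.
Crossing each possibility with the mother I^A i and summing P(type B): 1/4·0 + 1/2·1/4 + 1/4·1/2 = 1/4.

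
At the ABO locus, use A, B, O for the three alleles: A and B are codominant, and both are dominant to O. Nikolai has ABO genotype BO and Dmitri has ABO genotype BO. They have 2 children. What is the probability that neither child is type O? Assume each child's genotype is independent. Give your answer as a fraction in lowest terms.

9/16

ABO cross BO × BO → 1/4 O, 3/4 B.
So P(type O) = 1/4 per child.
P(not type O) = 3/4 for one child; (3/4)^2 = 9/16.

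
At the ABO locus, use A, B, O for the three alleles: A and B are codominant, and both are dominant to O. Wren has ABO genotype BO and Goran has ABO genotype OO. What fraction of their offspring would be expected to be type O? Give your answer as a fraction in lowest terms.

ABO cross BO × OO → offspring phenotypes: 1/2 O, 1/2 B.
So P(type O) = 1/2.

1/2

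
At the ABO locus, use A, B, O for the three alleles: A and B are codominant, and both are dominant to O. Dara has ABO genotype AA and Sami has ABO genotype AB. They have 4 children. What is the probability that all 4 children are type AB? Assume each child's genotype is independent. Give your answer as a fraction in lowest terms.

ABO cross AA × AB → 1/2 A, 1/2 AB.
So P(type AB) = 1/2 per child.
All 4 independent: (1/2)^4 = 1/16.

1/16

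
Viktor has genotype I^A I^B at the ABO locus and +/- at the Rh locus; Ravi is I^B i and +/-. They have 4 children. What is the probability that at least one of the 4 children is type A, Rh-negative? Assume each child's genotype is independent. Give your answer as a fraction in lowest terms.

14911/65536

ABO cross I^A I^B × I^B i → 1/4 A, 1/2 B, 1/4 AB.
Rh cross +/- × +/- → 3/4 Rh+, 1/4 Rh-; so P(type A, Rh-negative) = 1/4 × 1/4 = 1/16 per child.
P(none) = (15/16)^4 = 50625/65536; P(at least one) = 1 − 50625/65536 = 14911/65536.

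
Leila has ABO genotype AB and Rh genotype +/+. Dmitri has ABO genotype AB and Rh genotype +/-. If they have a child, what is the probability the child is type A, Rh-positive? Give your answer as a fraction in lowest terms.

ABO cross AB × AB → offspring phenotypes: 1/4 A, 1/4 B, 1/2 AB.
Rh cross +/+ × +/- → 1 Rh+.
Independent loci: P(type A, Rh-positive) = 1/4 × 1 = 1/4.

1/4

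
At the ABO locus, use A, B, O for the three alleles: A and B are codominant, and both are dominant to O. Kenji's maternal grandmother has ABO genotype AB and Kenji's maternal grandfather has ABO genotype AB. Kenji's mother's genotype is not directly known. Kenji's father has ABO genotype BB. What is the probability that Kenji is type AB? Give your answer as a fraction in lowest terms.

1/2

Kenji's mother's ABO genotype from AB × AB: 1/4 AA, 1/2 AB, 1/4 BB.
Crossing each possibility with the father BB and summing P(type AB): 1/4·1 + 1/2·1/2 + 1/4·0 = 1/2.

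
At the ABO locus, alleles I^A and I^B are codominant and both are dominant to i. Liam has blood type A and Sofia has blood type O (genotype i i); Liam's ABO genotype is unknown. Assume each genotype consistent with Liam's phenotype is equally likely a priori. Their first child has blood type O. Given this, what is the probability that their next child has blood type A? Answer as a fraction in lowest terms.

1/2

Possible genotypes: Liam ∈ {I^A I^A, I^A i}; Sofia ∈ {i i}.
Weight each parental genotype pair by prior × P(type-O child):
  I^A i × i i: posterior weight 1; P(next child type A) = 1/2.
Weighted sum = 1/2.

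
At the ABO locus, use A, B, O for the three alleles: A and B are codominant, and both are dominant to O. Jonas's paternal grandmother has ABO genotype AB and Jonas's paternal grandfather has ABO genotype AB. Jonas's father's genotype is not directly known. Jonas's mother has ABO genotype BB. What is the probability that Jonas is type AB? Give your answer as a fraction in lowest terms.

Jonas's father's ABO genotype from AB × AB: 1/4 AA, 1/2 AB, 1/4 BB.
Crossing each possibility with the mother BB and summing P(type AB): 1/4·1 + 1/2·1/2 + 1/4·0 = 1/2.

1/2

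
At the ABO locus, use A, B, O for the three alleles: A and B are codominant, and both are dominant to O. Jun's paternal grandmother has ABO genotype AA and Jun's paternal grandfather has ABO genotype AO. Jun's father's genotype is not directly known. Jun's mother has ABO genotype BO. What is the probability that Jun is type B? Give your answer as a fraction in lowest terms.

1/8

Jun's father's ABO genotype from AA × AO: 1/2 AA, 1/2 AO.
Crossing each possibility with the mother BO and summing P(type B): 1/2·0 + 1/2·1/4 = 1/8.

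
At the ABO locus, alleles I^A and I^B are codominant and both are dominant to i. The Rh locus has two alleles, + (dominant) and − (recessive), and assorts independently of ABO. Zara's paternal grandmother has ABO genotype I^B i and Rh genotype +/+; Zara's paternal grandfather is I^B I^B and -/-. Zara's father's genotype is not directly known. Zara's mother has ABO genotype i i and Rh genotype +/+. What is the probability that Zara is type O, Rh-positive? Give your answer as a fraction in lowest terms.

1/4

Zara's father's ABO genotype from I^B i × I^B I^B: 1/2 I^B I^B, 1/2 I^B i.
Crossing each possibility with the mother i i and summing P(type O): 1/2·0 + 1/2·1/2 = 1/4.
Similarly for Rh via the father's Rh distribution: P(Rh+) = 1.
Independent loci: 1/4 × 1 = 1/4.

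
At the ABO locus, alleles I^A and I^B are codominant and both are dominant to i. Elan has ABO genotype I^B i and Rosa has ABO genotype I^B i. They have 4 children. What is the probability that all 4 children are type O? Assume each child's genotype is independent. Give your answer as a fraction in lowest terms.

1/256

ABO cross I^B i × I^B i → 1/4 O, 3/4 B.
So P(type O) = 1/4 per child.
All 4 independent: (1/4)^4 = 1/256.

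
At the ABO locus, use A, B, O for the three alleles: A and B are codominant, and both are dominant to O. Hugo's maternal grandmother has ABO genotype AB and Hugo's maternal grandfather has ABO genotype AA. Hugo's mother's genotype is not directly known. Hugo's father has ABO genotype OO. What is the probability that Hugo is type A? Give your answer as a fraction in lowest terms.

Hugo's mother's ABO genotype from AB × AA: 1/2 AA, 1/2 AB.
Crossing each possibility with the father OO and summing P(type A): 1/2·1 + 1/2·1/2 = 3/4.

3/4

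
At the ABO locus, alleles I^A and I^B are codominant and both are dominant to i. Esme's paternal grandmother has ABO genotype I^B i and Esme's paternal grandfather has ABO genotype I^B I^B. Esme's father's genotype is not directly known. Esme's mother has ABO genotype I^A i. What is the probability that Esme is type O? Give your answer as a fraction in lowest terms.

Esme's father's ABO genotype from I^B i × I^B I^B: 1/2 I^B I^B, 1/2 I^B i.
Crossing each possibility with the mother I^A i and summing P(type O): 1/2·0 + 1/2·1/4 = 1/8.

1/8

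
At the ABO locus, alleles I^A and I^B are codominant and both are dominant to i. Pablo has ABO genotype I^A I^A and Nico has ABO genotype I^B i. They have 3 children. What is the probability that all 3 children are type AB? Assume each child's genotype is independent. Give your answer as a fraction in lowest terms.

1/8

ABO cross I^A I^A × I^B i → 1/2 A, 1/2 AB.
So P(type AB) = 1/2 per child.
All 3 independent: (1/2)^3 = 1/8.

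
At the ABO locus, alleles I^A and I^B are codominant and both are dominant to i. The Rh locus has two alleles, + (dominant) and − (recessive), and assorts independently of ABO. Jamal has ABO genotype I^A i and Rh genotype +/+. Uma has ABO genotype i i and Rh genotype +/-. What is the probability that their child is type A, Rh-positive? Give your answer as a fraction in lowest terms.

1/2

ABO cross I^A i × i i → offspring phenotypes: 1/2 O, 1/2 A.
Rh cross +/+ × +/- → 1 Rh+.
Independent loci: P(type A, Rh-positive) = 1/2 × 1 = 1/2.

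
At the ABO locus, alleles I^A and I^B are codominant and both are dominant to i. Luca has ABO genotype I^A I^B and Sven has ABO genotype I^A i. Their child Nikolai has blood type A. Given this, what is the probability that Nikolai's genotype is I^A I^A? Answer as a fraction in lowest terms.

1/2

Cross I^A I^B × I^A i → 1/4 I^A I^A, 1/4 I^A I^B, 1/4 I^A i, 1/4 I^B i.
Type-A genotypes among offspring: I^A I^A (1/4), I^A i (1/4); total 1/2.
P(I^A I^A | type A) = (1/4) / (1/2) = 1/2.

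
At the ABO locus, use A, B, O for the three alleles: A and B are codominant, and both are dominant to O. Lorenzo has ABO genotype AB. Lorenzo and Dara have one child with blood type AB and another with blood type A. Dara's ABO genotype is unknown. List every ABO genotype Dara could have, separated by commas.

AA, AB, AO, BO

For each candidate genotype of Dara, check whether crossing it with AB can produce every observed child phenotype.
  AA → possible child types {A, AB} ✓
  AB → possible child types {A, B, AB} ✓
  AO → possible child types {A, B, AB} ✓
  BB → possible child types {B, AB} ✗
  BO → possible child types {A, B, AB} ✓
  OO → possible child types {A, B} ✗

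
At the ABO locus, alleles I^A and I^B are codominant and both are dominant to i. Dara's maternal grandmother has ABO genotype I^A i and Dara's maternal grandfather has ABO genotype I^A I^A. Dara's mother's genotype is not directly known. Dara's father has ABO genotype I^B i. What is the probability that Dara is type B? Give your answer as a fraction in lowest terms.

1/8

Dara's mother's ABO genotype from I^A i × I^A I^A: 1/2 I^A I^A, 1/2 I^A i.
Crossing each possibility with the father I^B i and summing P(type B): 1/2·0 + 1/2·1/4 = 1/8.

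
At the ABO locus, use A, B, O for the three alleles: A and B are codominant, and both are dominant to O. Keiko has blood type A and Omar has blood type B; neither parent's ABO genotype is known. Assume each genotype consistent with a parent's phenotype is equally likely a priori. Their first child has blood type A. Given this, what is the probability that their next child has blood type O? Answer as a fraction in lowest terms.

Possible genotypes: Keiko ∈ {AA, AO}; Omar ∈ {BB, BO}.
Weight each parental genotype pair by prior × P(type-A child):
  AA × BO: posterior weight 2/3; P(next child type O) = 0.
  AO × BO: posterior weight 1/3; P(next child type O) = 1/4.
Weighted sum = 1/12.

1/12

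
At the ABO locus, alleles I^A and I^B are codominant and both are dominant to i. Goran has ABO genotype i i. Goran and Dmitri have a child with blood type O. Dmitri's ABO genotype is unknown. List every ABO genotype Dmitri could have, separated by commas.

I^A i, I^B i, i i

For each candidate genotype of Dmitri, check whether crossing it with i i can produce every observed child phenotype.
  I^A I^A → possible child types {A} ✗
  I^A I^B → possible child types {A, B} ✗
  I^A i → possible child types {O, A} ✓
  I^B I^B → possible child types {B} ✗
  I^B i → possible child types {O, B} ✓
  i i → possible child types {O} ✓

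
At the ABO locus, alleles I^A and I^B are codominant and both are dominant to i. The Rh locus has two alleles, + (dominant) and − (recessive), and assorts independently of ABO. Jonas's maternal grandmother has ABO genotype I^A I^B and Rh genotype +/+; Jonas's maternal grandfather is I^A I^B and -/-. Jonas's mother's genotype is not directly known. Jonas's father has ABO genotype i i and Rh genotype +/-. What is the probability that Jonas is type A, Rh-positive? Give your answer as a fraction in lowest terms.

Jonas's mother's ABO genotype from I^A I^B × I^A I^B: 1/4 I^A I^A, 1/2 I^A I^B, 1/4 I^B I^B.
Crossing each possibility with the father i i and summing P(type A): 1/4·1 + 1/2·1/2 + 1/4·0 = 1/2.
Similarly for Rh via the mother's Rh distribution: P(Rh+) = 3/4.
Independent loci: 1/2 × 3/4 = 3/8.

3/8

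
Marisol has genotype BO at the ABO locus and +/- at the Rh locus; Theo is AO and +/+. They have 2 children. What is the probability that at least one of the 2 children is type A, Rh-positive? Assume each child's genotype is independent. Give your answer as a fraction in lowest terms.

7/16

ABO cross BO × AO → 1/4 O, 1/4 A, 1/4 B, 1/4 AB.
Rh cross +/- × +/+ → 1 Rh+; so P(type A, Rh-positive) = 1/4 × 1 = 1/4 per child.
P(none) = (3/4)^2 = 9/16; P(at least one) = 1 − 9/16 = 7/16.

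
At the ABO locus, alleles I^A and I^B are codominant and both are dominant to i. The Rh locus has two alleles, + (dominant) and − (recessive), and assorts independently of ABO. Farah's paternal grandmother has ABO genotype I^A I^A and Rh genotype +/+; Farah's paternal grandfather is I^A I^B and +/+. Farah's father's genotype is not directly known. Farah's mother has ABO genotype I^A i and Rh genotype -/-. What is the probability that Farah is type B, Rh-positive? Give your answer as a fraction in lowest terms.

1/8

Farah's father's ABO genotype from I^A I^A × I^A I^B: 1/2 I^A I^A, 1/2 I^A I^B.
Crossing each possibility with the mother I^A i and summing P(type B): 1/2·0 + 1/2·1/4 = 1/8.
Similarly for Rh via the father's Rh distribution: P(Rh+) = 1.
Independent loci: 1/8 × 1 = 1/8.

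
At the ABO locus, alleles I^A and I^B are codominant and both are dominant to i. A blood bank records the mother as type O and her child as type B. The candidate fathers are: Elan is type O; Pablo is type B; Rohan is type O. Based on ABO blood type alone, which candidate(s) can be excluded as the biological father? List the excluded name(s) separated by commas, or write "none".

Elan, Rohan

A candidate is excluded only if no genotype consistent with his phenotype could produce a type B child with a type O mother.
Elan (type O): no genotype consistent with that phenotype can produce a type-B child with a type-O mother.
Rohan (type O): no genotype consistent with that phenotype can produce a type-B child with a type-O mother.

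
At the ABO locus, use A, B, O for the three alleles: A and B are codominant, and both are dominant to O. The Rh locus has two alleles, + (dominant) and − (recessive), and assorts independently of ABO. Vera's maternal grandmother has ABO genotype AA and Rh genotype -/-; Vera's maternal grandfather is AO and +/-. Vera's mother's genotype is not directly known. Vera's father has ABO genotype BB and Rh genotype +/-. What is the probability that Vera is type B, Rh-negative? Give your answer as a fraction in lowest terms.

3/32

Vera's mother's ABO genotype from AA × AO: 1/2 AA, 1/2 AO.
Crossing each possibility with the father BB and summing P(type B): 1/2·0 + 1/2·1/2 = 1/4.
Similarly for Rh via the mother's Rh distribution: P(Rh-) = 3/8.
Independent loci: 1/4 × 3/8 = 3/32.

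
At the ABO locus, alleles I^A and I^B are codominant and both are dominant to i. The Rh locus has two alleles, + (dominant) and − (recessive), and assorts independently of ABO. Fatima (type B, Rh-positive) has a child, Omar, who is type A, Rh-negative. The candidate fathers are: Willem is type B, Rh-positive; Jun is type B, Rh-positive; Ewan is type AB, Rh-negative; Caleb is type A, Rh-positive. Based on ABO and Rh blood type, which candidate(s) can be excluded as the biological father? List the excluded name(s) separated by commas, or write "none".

Willem, Jun

A candidate is excluded only if no genotype consistent with his phenotype could produce a type A, Rh-negative child with a type B, Rh-positive mother.
Willem (type B, Rh+): no genotype consistent with that phenotype can produce a type-A Rh- child with a type-B mother.
Jun (type B, Rh+): no genotype consistent with that phenotype can produce a type-A Rh- child with a type-B mother.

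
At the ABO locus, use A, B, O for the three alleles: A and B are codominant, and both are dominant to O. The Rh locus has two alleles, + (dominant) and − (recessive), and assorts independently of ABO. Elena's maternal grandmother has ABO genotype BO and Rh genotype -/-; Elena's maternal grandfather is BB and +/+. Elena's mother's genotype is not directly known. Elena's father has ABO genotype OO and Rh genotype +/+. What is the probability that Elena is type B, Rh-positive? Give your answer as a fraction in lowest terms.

Elena's mother's ABO genotype from BO × BB: 1/2 BB, 1/2 BO.
Crossing each possibility with the father OO and summing P(type B): 1/2·1 + 1/2·1/2 = 3/4.
Similarly for Rh via the mother's Rh distribution: P(Rh+) = 1.
Independent loci: 3/4 × 1 = 3/4.

3/4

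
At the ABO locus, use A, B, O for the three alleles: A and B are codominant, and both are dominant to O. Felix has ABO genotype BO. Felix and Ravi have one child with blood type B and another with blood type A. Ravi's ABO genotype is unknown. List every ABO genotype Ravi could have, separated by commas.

AB, AO

For each candidate genotype of Ravi, check whether crossing it with BO can produce every observed child phenotype.
  AA → possible child types {A, AB} ✗
  AB → possible child types {A, B, AB} ✓
  AO → possible child types {O, A, B, AB} ✓
  BB → possible child types {B} ✗
  BO → possible child types {O, B} ✗
  OO → possible child types {O, B} ✗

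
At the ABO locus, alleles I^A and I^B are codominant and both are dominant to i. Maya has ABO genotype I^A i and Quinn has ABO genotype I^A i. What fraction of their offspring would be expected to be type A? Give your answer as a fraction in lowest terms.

ABO cross I^A i × I^A i → offspring phenotypes: 1/4 O, 3/4 A.
So P(type A) = 3/4.

3/4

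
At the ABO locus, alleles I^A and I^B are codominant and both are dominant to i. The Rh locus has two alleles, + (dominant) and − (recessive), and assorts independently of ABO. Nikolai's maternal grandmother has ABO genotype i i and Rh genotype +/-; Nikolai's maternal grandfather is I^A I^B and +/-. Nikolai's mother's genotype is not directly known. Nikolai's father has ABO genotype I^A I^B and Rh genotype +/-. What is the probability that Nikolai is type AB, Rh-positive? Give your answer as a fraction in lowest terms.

3/16

Nikolai's mother's ABO genotype from i i × I^A I^B: 1/2 I^A i, 1/2 I^B i.
Crossing each possibility with the father I^A I^B and summing P(type AB): 1/2·1/4 + 1/2·1/4 = 1/4.
Similarly for Rh via the mother's Rh distribution: P(Rh+) = 3/4.
Independent loci: 1/4 × 3/4 = 3/16.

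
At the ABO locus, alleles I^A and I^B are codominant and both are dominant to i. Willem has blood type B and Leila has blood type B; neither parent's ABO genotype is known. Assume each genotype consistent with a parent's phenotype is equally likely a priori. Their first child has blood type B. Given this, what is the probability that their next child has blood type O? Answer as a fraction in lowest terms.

1/20

Possible genotypes: Willem ∈ {I^B I^B, I^B i}; Leila ∈ {I^B I^B, I^B i}.
Weight each parental genotype pair by prior × P(type-B child):
  I^B I^B × I^B I^B: posterior weight 4/15; P(next child type O) = 0.
  I^B I^B × I^B i: posterior weight 4/15; P(next child type O) = 0.
  I^B i × I^B I^B: posterior weight 4/15; P(next child type O) = 0.
  I^B i × I^B i: posterior weight 1/5; P(next child type O) = 1/4.
Weighted sum = 1/20.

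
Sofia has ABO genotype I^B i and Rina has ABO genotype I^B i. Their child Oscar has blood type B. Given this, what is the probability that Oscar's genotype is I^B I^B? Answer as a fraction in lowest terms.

1/3

Cross I^B i × I^B i → 1/4 I^B I^B, 1/2 I^B i, 1/4 i i.
Type-B genotypes among offspring: I^B I^B (1/4), I^B i (1/2); total 3/4.
P(I^B I^B | type B) = (1/4) / (3/4) = 1/3.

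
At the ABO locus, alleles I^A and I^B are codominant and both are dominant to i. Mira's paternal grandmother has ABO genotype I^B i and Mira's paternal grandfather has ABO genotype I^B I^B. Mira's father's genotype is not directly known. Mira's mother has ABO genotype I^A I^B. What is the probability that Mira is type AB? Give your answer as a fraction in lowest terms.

3/8

Mira's father's ABO genotype from I^B i × I^B I^B: 1/2 I^B I^B, 1/2 I^B i.
Crossing each possibility with the mother I^A I^B and summing P(type AB): 1/2·1/2 + 1/2·1/4 = 3/8.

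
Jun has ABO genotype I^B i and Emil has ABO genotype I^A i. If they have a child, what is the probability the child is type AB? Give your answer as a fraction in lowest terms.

1/4

ABO cross I^B i × I^A i → offspring phenotypes: 1/4 O, 1/4 A, 1/4 B, 1/4 AB.
So P(type AB) = 1/4.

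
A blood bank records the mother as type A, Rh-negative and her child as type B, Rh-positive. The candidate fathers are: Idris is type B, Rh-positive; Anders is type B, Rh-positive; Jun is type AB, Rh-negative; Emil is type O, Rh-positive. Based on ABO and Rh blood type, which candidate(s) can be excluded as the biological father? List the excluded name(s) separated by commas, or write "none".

A candidate is excluded only if no genotype consistent with his phenotype could produce a type B, Rh-positive child with a type A, Rh-negative mother.
Jun (type AB, Rh-): no genotype consistent with that phenotype can produce a type-B Rh+ child with a type-A mother.
Emil (type O, Rh+): no genotype consistent with that phenotype can produce a type-B Rh+ child with a type-A mother.

Jun, Emil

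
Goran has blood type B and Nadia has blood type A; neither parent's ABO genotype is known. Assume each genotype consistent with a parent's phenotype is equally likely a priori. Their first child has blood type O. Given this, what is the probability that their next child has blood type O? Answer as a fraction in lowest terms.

Possible genotypes: Goran ∈ {I^B I^B, I^B i}; Nadia ∈ {I^A I^A, I^A i}.
Weight each parental genotype pair by prior × P(type-O child):
  I^B i × I^A i: posterior weight 1; P(next child type O) = 1/4.
Weighted sum = 1/4.

1/4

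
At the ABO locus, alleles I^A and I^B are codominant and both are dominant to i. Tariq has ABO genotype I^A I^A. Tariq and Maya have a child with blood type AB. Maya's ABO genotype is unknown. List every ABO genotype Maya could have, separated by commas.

I^A I^B, I^B I^B, I^B i

For each candidate genotype of Maya, check whether crossing it with I^A I^A can produce every observed child phenotype.
  I^A I^A → possible child types {A} ✗
  I^A I^B → possible child types {A, AB} ✓
  I^A i → possible child types {A} ✗
  I^B I^B → possible child types {AB} ✓
  I^B i → possible child types {A, AB} ✓
  i i → possible child types {A} ✗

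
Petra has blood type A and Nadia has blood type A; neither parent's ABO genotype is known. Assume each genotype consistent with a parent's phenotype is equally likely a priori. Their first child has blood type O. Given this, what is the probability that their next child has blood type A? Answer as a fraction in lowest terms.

3/4

Possible genotypes: Petra ∈ {AA, AO}; Nadia ∈ {AA, AO}.
Weight each parental genotype pair by prior × P(type-O child):
  AO × AO: posterior weight 1; P(next child type A) = 3/4.
Weighted sum = 3/4.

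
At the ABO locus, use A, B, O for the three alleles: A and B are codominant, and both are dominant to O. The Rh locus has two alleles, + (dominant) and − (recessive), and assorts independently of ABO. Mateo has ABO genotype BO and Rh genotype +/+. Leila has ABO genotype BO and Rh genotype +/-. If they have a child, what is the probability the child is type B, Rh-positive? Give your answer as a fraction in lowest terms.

ABO cross BO × BO → offspring phenotypes: 1/4 O, 3/4 B.
Rh cross +/+ × +/- → 1 Rh+.
Independent loci: P(type B, Rh-positive) = 3/4 × 1 = 3/4.

3/4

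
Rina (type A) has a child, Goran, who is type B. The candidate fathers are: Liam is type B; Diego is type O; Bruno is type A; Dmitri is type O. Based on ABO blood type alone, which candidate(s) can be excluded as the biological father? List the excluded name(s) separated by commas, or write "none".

Diego, Bruno, Dmitri

A candidate is excluded only if no genotype consistent with his phenotype could produce a type B child with a type A mother.
Diego (type O): no genotype consistent with that phenotype can produce a type-B child with a type-A mother.
Bruno (type A): no genotype consistent with that phenotype can produce a type-B child with a type-A mother.
Dmitri (type O): no genotype consistent with that phenotype can produce a type-B child with a type-A mother.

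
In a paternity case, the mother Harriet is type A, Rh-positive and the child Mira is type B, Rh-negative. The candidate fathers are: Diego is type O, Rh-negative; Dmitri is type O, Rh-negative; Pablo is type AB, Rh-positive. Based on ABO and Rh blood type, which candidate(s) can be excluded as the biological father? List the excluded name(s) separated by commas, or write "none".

Diego, Dmitri

A candidate is excluded only if no genotype consistent with his phenotype could produce a type B, Rh-negative child with a type A, Rh-positive mother.
Diego (type O, Rh-): no genotype consistent with that phenotype can produce a type-B Rh- child with a type-A mother.
Dmitri (type O, Rh-): no genotype consistent with that phenotype can produce a type-B Rh- child with a type-A mother.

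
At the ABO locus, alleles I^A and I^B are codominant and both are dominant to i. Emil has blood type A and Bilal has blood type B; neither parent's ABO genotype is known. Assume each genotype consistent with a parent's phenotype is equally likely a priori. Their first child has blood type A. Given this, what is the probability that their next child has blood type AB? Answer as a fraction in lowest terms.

Possible genotypes: Emil ∈ {I^A I^A, I^A i}; Bilal ∈ {I^B I^B, I^B i}.
Weight each parental genotype pair by prior × P(type-A child):
  I^A I^A × I^B i: posterior weight 2/3; P(next child type AB) = 1/2.
  I^A i × I^B i: posterior weight 1/3; P(next child type AB) = 1/4.
Weighted sum = 5/12.

5/12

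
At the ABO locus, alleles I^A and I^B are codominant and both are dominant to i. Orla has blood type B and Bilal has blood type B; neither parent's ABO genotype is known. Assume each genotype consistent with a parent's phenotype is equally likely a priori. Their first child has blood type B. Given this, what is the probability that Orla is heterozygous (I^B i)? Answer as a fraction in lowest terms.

7/15

Possible genotypes: Orla ∈ {I^B I^B, I^B i}; Bilal ∈ {I^B I^B, I^B i}.
Weight each parental genotype pair by prior × P(type-B child):
  I^B I^B × I^B I^B: posterior weight 4/15.
  I^B I^B × I^B i: posterior weight 4/15.
  I^B i × I^B I^B: posterior weight 4/15.
  I^B i × I^B i: posterior weight 1/5.
Sum the posterior weight over pairs where Orla is I^B i: 7/15.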